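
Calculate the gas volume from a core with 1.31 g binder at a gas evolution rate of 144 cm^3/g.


Formula: V_gas = W_binder * gas_evolution_rate
V = 1.31 g * 144 cm^3/g = 188.6400 cm^3

Answer: 188.6400 cm^3


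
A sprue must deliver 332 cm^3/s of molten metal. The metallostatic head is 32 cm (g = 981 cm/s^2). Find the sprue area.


Formula: v = sqrt(2*g*h), A = Q/v
Velocity: v = sqrt(2 * 981 * 32) = sqrt(62784) = 250.5674 cm/s
Sprue area: A = Q / v = 332 / 250.5674 = 1.3250 cm^2


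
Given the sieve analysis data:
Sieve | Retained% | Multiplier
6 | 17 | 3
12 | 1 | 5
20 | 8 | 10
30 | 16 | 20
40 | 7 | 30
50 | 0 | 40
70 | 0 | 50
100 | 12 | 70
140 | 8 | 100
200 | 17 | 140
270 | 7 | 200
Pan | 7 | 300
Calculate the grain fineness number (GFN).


Formula: GFN = sum(pct * multiplier) / sum(pct)
sum(pct * multiplier) = 8186
sum(pct) = 100
GFN = 8186 / 100 = 81.86

Answer: 81.86


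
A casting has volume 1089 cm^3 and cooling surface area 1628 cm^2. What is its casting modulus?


Formula: Casting Modulus M = V / A
M = 1089 cm^3 / 1628 cm^2 = 0.6689 cm

Answer: 0.6689 cm


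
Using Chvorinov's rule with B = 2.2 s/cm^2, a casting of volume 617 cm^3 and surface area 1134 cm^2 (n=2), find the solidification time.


Formula: t_s = B * (V/A)^n  (Chvorinov's rule, n=2)
Modulus M = V/A = 617/1134 = 0.544092 cm
M^2 = 0.544092^2 = 0.296036 cm^2
t_s = 2.2 * 0.296036 = 0.6513 s

Answer: 0.6513 s


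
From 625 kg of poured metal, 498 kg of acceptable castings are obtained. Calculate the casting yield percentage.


Formula: Casting Yield = (W_good / W_total) * 100
Yield = (498 kg / 625 kg) * 100 = 79.6800%

Final answer: 79.6800%


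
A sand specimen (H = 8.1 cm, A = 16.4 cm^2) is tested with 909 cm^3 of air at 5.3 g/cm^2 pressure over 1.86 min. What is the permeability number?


Formula: Permeability Number P = (V * H) / (p * A * t)
Numerator: V * H = 909 * 8.1 = 7362.9
Denominator: p * A * t = 5.3 * 16.4 * 1.86 = 161.6712
P = 7362.9 / 161.6712 = 45.5424

Answer: 45.5424


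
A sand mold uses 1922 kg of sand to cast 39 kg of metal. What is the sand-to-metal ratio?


Formula: Sand-to-Metal Ratio = W_sand / W_metal
Ratio = 1922 kg / 39 kg = 49.2821


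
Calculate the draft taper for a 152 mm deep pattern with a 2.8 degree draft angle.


Formula: taper = depth * tan(draft_angle)
tan(2.8 deg) = 0.0489082
taper = 152 mm * 0.0489082 = 7.4340 mm


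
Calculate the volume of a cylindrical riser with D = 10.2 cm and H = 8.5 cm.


Formula: V = pi * (D/2)^2 * H  (cylinder volume)
Radius = D/2 = 10.2/2 = 5.1 cm
V = pi * 5.1^2 * 8.5 = 694.5590 cm^3

Answer: 694.5590 cm^3


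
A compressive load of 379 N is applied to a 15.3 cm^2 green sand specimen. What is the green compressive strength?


Formula: Compressive Strength = Force / Area
Strength = 379 N / 15.3 cm^2 = 24.7712 N/cm^2

Answer: 24.7712 N/cm^2


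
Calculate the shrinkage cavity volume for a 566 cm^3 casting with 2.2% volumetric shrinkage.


Formula: V_shrink = V_casting * shrinkage_pct / 100
V_shrink = 566 cm^3 * 2.2 / 100 = 12.4520 cm^3


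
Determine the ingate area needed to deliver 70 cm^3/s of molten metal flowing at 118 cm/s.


Formula: A_ingate = Q / v  (continuity equation)
A = 70 cm^3/s / 118 cm/s = 0.5932 cm^2


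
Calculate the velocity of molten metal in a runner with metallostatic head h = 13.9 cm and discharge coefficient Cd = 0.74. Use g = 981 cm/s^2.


Formula: v = Cd * sqrt(2 * g * h)  (Torricelli with discharge coefficient)
2*g*h = 2 * 981 * 13.9 = 27271.8 cm^2/s^2
sqrt(27271.8) = 165.14176 cm/s
v = 0.74 * 165.14176 = 122.2049 cm/s


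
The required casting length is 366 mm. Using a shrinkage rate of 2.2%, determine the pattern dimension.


Formula: L_pattern = L_casting * (1 + shrinkage_rate/100)
Shrinkage factor = 1 + 2.2/100 = 1.022
L_pattern = 366 mm * 1.022 = 374.0520 mm

Answer: 374.0520 mm


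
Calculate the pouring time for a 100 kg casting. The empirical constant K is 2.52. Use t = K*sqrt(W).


Formula: t = K * sqrt(W)
sqrt(W) = sqrt(100) = 10.00000
t = 2.52 * 10.00000 = 25.2000 s

25.2000 s


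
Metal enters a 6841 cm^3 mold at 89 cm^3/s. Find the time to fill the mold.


Formula: t_fill = V_mold / Q_flow
t = 6841 cm^3 / 89 cm^3/s = 76.8652 s

Final answer: 76.8652 s


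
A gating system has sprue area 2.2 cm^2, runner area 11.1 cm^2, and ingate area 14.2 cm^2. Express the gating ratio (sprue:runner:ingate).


Sprue:Runner:Ingate = 1 : 11.1/2.2 : 14.2/2.2 = 1:5.05:6.45

Answer: 1:5.05:6.45


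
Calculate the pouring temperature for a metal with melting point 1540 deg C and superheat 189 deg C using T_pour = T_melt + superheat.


Formula: T_pour = T_melt + Superheat
T_pour = 1540 + 189 = 1729 deg C

Answer: 1729 deg C


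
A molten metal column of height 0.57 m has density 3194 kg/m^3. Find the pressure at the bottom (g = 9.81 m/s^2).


Formula: P = rho * g * h
rho * g = 3194 * 9.81 = 31333.14 N/m^3
P = 31333.14 * 0.57 = 17859.8898 Pa

Answer: 17859.8898 Pa


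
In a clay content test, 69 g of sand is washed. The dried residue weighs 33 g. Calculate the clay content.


Formula: Clay% = (W_total - W_washed) / W_total * 100
Clay mass = 69 - 33 = 36 g
Clay% = 36 / 69 * 100 = 52.1739%

52.1739%


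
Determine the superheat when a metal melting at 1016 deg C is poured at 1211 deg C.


Formula: Superheat = T_pour - T_melt
Superheat = 1211 - 1016 = 195 deg C

Answer: 195 deg C


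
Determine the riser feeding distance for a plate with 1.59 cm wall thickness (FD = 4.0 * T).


Formula: FD = 4.0 * T  (riser feeding-distance rule)
FD = 4.0 * 1.59 cm = 6.3600 cm

Final answer: 6.3600 cm


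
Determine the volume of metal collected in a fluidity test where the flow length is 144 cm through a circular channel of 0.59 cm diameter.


Formula: V = pi * (d/2)^2 * L  (cylinder volume)
Radius = 0.59/2 = 0.295 cm
V = pi * 0.295^2 * 144 = 39.3692 cm^3


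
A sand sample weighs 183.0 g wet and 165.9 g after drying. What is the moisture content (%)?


Formula: MC = (W_wet - W_dry) / W_wet * 100
Water mass = 183.0 - 165.9 = 17.1 g
MC = 17.1 / 183.0 * 100 = 9.3443%

Answer: 9.3443%


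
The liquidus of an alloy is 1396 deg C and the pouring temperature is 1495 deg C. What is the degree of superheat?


Formula: Superheat = T_pour - T_melt
Superheat = 1495 - 1396 = 99 deg C

Answer: 99 deg C


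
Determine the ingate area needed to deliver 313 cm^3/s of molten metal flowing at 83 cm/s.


Formula: A_ingate = Q / v  (continuity equation)
A = 313 cm^3/s / 83 cm/s = 3.7711 cm^2

Answer: 3.7711 cm^2


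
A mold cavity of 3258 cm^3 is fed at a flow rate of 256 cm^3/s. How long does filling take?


Formula: t_fill = V_mold / Q_flow
t = 3258 cm^3 / 256 cm^3/s = 12.7266 s

Answer: 12.7266 s


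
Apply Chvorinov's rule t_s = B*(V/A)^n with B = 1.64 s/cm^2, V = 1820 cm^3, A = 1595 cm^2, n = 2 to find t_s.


Formula: t_s = B * (V/A)^n  (Chvorinov's rule, n=2)
Modulus M = V/A = 1820/1595 = 1.141066 cm
M^2 = 1.141066^2 = 1.302032 cm^2
t_s = 1.64 * 1.302032 = 2.1353 s

2.1353 s


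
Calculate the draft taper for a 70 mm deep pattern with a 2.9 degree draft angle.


Formula: taper = depth * tan(draft_angle)
tan(2.9 deg) = 0.0506578
taper = 70 mm * 0.0506578 = 3.5460 mm

3.5460 mm


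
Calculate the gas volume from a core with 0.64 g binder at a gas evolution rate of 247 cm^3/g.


Formula: V_gas = W_binder * gas_evolution_rate
V = 0.64 g * 247 cm^3/g = 158.0800 cm^3


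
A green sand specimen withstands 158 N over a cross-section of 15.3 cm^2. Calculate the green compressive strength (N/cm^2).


Formula: Compressive Strength = Force / Area
Strength = 158 N / 15.3 cm^2 = 10.3268 N/cm^2

Final answer: 10.3268 N/cm^2


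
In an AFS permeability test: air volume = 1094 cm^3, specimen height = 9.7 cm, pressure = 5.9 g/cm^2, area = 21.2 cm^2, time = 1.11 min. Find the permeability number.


Formula: Permeability Number P = (V * H) / (p * A * t)
Numerator: V * H = 1094 * 9.7 = 10611.8
Denominator: p * A * t = 5.9 * 21.2 * 1.11 = 138.8388
P = 10611.8 / 138.8388 = 76.4325

Answer: 76.4325


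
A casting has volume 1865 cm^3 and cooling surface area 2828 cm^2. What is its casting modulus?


Formula: Casting Modulus M = V / A
M = 1865 cm^3 / 2828 cm^2 = 0.6595 cm


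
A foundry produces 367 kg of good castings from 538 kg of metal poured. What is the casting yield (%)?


Formula: Casting Yield = (W_good / W_total) * 100
Yield = (367 kg / 538 kg) * 100 = 68.2156%

68.2156%


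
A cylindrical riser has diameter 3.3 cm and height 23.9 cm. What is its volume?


Formula: V = pi * (D/2)^2 * H  (cylinder volume)
Radius = D/2 = 3.3/2 = 1.65 cm
V = pi * 1.65^2 * 23.9 = 204.4164 cm^3

Answer: 204.4164 cm^3


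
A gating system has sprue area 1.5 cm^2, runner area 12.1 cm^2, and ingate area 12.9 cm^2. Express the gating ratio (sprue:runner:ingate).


Sprue:Runner:Ingate = 1 : 12.1/1.5 : 12.9/1.5 = 1:8.07:8.60

Final answer: 1:8.07:8.60


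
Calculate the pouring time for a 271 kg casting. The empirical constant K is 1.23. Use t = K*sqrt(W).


Formula: t = K * sqrt(W)
sqrt(W) = sqrt(271) = 16.46208
t = 1.23 * 16.46208 = 20.2484 s

Answer: 20.2484 s


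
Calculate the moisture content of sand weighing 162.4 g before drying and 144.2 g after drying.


Formula: MC = (W_wet - W_dry) / W_wet * 100
Water mass = 162.4 - 144.2 = 18.2 g
MC = 18.2 / 162.4 * 100 = 11.2069%

Answer: 11.2069%


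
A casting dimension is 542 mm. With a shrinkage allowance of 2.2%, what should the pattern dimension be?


Formula: L_pattern = L_casting * (1 + shrinkage_rate/100)
Shrinkage factor = 1 + 2.2/100 = 1.022
L_pattern = 542 mm * 1.022 = 553.9240 mm

Answer: 553.9240 mm


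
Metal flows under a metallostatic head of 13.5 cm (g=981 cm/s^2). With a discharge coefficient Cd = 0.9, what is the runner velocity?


Formula: v = Cd * sqrt(2 * g * h)  (Torricelli with discharge coefficient)
2*g*h = 2 * 981 * 13.5 = 26487.0 cm^2/s^2
sqrt(26487.0) = 162.74827 cm/s
v = 0.9 * 162.74827 = 146.4734 cm/s


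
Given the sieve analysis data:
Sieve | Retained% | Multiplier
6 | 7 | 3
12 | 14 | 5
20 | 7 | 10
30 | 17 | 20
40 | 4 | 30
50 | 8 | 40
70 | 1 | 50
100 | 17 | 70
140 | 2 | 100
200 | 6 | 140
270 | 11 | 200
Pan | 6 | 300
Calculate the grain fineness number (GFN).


Formula: GFN = sum(pct * multiplier) / sum(pct)
sum(pct * multiplier) = 7221
sum(pct) = 100
GFN = 7221 / 100 = 72.21

72.21


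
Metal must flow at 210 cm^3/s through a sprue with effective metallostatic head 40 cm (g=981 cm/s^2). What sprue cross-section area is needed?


Formula: v = sqrt(2*g*h), A = Q/v
Velocity: v = sqrt(2 * 981 * 40) = sqrt(78480) = 280.1428 cm/s
Sprue area: A = Q / v = 210 / 280.1428 = 0.7496 cm^2

Answer: 0.7496 cm^2


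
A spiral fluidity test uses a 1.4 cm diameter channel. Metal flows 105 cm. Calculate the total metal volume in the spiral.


Formula: V = pi * (d/2)^2 * L  (cylinder volume)
Radius = 1.4/2 = 0.7 cm
V = pi * 0.7^2 * 105 = 161.6349 cm^3

161.6349 cm^3


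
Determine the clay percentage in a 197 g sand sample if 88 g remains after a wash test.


Formula: Clay% = (W_total - W_washed) / W_total * 100
Clay mass = 197 - 88 = 109 g
Clay% = 109 / 197 * 100 = 55.3299%

55.3299%


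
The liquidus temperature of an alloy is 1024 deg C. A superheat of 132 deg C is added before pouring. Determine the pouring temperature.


Formula: T_pour = T_melt + Superheat
T_pour = 1024 + 132 = 1156 deg C

1156 deg C


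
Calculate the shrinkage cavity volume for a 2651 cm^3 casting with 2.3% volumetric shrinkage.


Formula: V_shrink = V_casting * shrinkage_pct / 100
V_shrink = 2651 cm^3 * 2.3 / 100 = 60.9730 cm^3

Final answer: 60.9730 cm^3


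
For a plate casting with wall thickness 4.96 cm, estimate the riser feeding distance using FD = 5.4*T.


Formula: FD = 5.4 * T  (riser feeding-distance rule)
FD = 5.4 * 4.96 cm = 26.7840 cm


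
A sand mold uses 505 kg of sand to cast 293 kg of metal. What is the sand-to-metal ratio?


Formula: Sand-to-Metal Ratio = W_sand / W_metal
Ratio = 505 kg / 293 kg = 1.7235

Answer: 1.7235


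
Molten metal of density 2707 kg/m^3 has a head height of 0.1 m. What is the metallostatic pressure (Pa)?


Formula: P = rho * g * h
rho * g = 2707 * 9.81 = 26555.67 N/m^3
P = 26555.67 * 0.1 = 2655.5670 Pa

Final answer: 2655.5670 Pa


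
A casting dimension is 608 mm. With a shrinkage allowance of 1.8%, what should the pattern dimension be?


Formula: L_pattern = L_casting * (1 + shrinkage_rate/100)
Shrinkage factor = 1 + 1.8/100 = 1.018
L_pattern = 608 mm * 1.018 = 618.9440 mm

Final answer: 618.9440 mm


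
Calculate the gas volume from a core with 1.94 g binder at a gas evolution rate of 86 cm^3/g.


Formula: V_gas = W_binder * gas_evolution_rate
V = 1.94 g * 86 cm^3/g = 166.8400 cm^3

Final answer: 166.8400 cm^3


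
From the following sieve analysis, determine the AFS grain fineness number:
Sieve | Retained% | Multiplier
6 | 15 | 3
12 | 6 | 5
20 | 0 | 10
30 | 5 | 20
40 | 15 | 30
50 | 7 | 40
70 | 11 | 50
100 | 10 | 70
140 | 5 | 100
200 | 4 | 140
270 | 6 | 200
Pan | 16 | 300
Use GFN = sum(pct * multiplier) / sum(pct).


Formula: GFN = sum(pct * multiplier) / sum(pct)
sum(pct * multiplier) = 9215
sum(pct) = 100
GFN = 9215 / 100 = 92.15

92.15


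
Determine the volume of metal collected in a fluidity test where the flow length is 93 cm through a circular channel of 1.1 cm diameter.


Formula: V = pi * (d/2)^2 * L  (cylinder volume)
Radius = 1.1/2 = 0.55 cm
V = pi * 0.55^2 * 93 = 88.3809 cm^3

88.3809 cm^3


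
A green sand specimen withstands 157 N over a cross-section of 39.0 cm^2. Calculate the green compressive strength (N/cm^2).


Formula: Compressive Strength = Force / Area
Strength = 157 N / 39.0 cm^2 = 4.0256 N/cm^2

4.0256 N/cm^2


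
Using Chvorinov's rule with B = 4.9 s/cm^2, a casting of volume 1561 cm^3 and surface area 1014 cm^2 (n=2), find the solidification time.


Formula: t_s = B * (V/A)^n  (Chvorinov's rule, n=2)
Modulus M = V/A = 1561/1014 = 1.539448 cm
M^2 = 1.539448^2 = 2.369900 cm^2
t_s = 4.9 * 2.369900 = 11.6125 s

Final answer: 11.6125 s


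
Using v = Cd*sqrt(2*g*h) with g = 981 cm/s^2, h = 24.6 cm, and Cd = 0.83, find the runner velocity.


Formula: v = Cd * sqrt(2 * g * h)  (Torricelli with discharge coefficient)
2*g*h = 2 * 981 * 24.6 = 48265.2 cm^2/s^2
sqrt(48265.2) = 219.69342 cm/s
v = 0.83 * 219.69342 = 182.3455 cm/s

Final answer: 182.3455 cm/s


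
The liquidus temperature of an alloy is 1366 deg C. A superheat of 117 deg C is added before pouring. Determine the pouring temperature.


Formula: T_pour = T_melt + Superheat
T_pour = 1366 + 117 = 1483 deg C

Final answer: 1483 deg C


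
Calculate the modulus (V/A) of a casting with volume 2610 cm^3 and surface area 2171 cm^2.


Formula: Casting Modulus M = V / A
M = 2610 cm^3 / 2171 cm^2 = 1.2022 cm

Final answer: 1.2022 cm


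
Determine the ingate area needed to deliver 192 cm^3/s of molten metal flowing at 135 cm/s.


Formula: A_ingate = Q / v  (continuity equation)
A = 192 cm^3/s / 135 cm/s = 1.4222 cm^2

1.4222 cm^2


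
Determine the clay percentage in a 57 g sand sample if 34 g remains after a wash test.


Formula: Clay% = (W_total - W_washed) / W_total * 100
Clay mass = 57 - 34 = 23 g
Clay% = 23 / 57 * 100 = 40.3509%

Final answer: 40.3509%


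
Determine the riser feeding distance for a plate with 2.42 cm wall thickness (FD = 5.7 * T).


Formula: FD = 5.7 * T  (riser feeding-distance rule)
FD = 5.7 * 2.42 cm = 13.7940 cm


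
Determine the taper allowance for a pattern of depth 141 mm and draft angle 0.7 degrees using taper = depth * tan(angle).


Formula: taper = depth * tan(draft_angle)
tan(0.7 deg) = 0.0122179
taper = 141 mm * 0.0122179 = 1.7227 mm

1.7227 mm


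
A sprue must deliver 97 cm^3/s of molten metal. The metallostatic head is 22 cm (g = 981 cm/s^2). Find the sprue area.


Formula: v = sqrt(2*g*h), A = Q/v
Velocity: v = sqrt(2 * 981 * 22) = sqrt(43164) = 207.7595 cm/s
Sprue area: A = Q / v = 97 / 207.7595 = 0.4669 cm^2

Final answer: 0.4669 cm^2


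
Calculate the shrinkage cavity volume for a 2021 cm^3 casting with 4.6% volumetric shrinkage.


Formula: V_shrink = V_casting * shrinkage_pct / 100
V_shrink = 2021 cm^3 * 4.6 / 100 = 92.9660 cm^3

Final answer: 92.9660 cm^3


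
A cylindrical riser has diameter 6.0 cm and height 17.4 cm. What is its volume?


Formula: V = pi * (D/2)^2 * H  (cylinder volume)
Radius = D/2 = 6.0/2 = 3.0 cm
V = pi * 3.0^2 * 17.4 = 491.9734 cm^3

Final answer: 491.9734 cm^3


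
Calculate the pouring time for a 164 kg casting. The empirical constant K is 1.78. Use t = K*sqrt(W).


Formula: t = K * sqrt(W)
sqrt(W) = sqrt(164) = 12.80625
t = 1.78 * 12.80625 = 22.7951 s

22.7951 s


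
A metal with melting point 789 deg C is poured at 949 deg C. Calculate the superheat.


Formula: Superheat = T_pour - T_melt
Superheat = 949 - 789 = 160 deg C

Final answer: 160 deg C


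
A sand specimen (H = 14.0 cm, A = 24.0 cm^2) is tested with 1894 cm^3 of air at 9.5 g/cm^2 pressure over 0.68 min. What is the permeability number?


Formula: Permeability Number P = (V * H) / (p * A * t)
Numerator: V * H = 1894 * 14.0 = 26516.0
Denominator: p * A * t = 9.5 * 24.0 * 0.68 = 155.04
P = 26516.0 / 155.04 = 171.0268


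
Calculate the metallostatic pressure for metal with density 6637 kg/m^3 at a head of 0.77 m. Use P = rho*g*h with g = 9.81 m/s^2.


Formula: P = rho * g * h
rho * g = 6637 * 9.81 = 65108.97 N/m^3
P = 65108.97 * 0.77 = 50133.9069 Pa

50133.9069 Pa


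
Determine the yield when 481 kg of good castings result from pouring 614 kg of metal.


Formula: Casting Yield = (W_good / W_total) * 100
Yield = (481 kg / 614 kg) * 100 = 78.3388%

Answer: 78.3388%


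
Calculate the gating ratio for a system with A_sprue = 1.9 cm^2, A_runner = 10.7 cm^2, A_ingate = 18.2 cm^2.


Sprue:Runner:Ingate = 1 : 10.7/1.9 : 18.2/1.9 = 1:5.63:9.58

1:5.63:9.58


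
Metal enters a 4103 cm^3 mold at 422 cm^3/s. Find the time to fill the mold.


Formula: t_fill = V_mold / Q_flow
t = 4103 cm^3 / 422 cm^3/s = 9.7227 s

Answer: 9.7227 s


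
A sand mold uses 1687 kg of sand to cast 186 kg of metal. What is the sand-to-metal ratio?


Formula: Sand-to-Metal Ratio = W_sand / W_metal
Ratio = 1687 kg / 186 kg = 9.0699

Answer: 9.0699


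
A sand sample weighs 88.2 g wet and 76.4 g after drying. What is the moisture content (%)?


Formula: MC = (W_wet - W_dry) / W_wet * 100
Water mass = 88.2 - 76.4 = 11.8 g
MC = 11.8 / 88.2 * 100 = 13.3787%

Final answer: 13.3787%


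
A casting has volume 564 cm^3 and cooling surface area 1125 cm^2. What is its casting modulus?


Formula: Casting Modulus M = V / A
M = 564 cm^3 / 1125 cm^2 = 0.5013 cm


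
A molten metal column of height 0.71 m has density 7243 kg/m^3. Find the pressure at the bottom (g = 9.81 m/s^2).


Formula: P = rho * g * h
rho * g = 7243 * 9.81 = 71053.83 N/m^3
P = 71053.83 * 0.71 = 50448.2193 Pa

Answer: 50448.2193 Pa


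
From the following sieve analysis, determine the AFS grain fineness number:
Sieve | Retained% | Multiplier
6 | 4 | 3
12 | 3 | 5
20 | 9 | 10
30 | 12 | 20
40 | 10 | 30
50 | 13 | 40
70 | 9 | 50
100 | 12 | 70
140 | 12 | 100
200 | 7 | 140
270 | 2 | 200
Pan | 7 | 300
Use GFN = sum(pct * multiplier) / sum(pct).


Formula: GFN = sum(pct * multiplier) / sum(pct)
sum(pct * multiplier) = 7147
sum(pct) = 100
GFN = 7147 / 100 = 71.47

Answer: 71.47


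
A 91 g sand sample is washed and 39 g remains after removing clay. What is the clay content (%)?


Formula: Clay% = (W_total - W_washed) / W_total * 100
Clay mass = 91 - 39 = 52 g
Clay% = 52 / 91 * 100 = 57.1429%

57.1429%


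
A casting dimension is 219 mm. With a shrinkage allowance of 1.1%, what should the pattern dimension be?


Formula: L_pattern = L_casting * (1 + shrinkage_rate/100)
Shrinkage factor = 1 + 1.1/100 = 1.011
L_pattern = 219 mm * 1.011 = 221.4090 mm

Final answer: 221.4090 mm


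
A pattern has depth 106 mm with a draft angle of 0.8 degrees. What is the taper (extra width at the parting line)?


Formula: taper = depth * tan(draft_angle)
tan(0.8 deg) = 0.0139635
taper = 106 mm * 0.0139635 = 1.4801 mm

1.4801 mm


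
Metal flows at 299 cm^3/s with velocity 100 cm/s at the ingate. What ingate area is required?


Formula: A_ingate = Q / v  (continuity equation)
A = 299 cm^3/s / 100 cm/s = 2.9900 cm^2

2.9900 cm^2


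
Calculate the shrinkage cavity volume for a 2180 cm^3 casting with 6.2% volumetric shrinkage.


Formula: V_shrink = V_casting * shrinkage_pct / 100
V_shrink = 2180 cm^3 * 6.2 / 100 = 135.1600 cm^3

Answer: 135.1600 cm^3


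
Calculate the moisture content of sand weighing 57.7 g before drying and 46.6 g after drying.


Formula: MC = (W_wet - W_dry) / W_wet * 100
Water mass = 57.7 - 46.6 = 11.1 g
MC = 11.1 / 57.7 * 100 = 19.2374%

Answer: 19.2374%


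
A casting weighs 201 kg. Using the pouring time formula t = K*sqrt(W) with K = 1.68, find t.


Formula: t = K * sqrt(W)
sqrt(W) = sqrt(201) = 14.17745
t = 1.68 * 14.17745 = 23.8181 s

Final answer: 23.8181 s


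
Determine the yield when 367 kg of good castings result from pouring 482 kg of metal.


Formula: Casting Yield = (W_good / W_total) * 100
Yield = (367 kg / 482 kg) * 100 = 76.1411%


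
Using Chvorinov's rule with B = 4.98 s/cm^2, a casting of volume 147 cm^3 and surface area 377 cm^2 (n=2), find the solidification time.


Formula: t_s = B * (V/A)^n  (Chvorinov's rule, n=2)
Modulus M = V/A = 147/377 = 0.389920 cm
M^2 = 0.389920^2 = 0.152038 cm^2
t_s = 4.98 * 0.152038 = 0.7571 s

0.7571 s


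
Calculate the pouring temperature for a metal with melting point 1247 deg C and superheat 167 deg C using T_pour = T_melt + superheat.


Formula: T_pour = T_melt + Superheat
T_pour = 1247 + 167 = 1414 deg C

Answer: 1414 deg C


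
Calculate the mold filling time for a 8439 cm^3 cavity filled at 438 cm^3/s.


Formula: t_fill = V_mold / Q_flow
t = 8439 cm^3 / 438 cm^3/s = 19.2671 s

Final answer: 19.2671 s


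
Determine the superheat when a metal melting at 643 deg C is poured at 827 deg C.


Formula: Superheat = T_pour - T_melt
Superheat = 827 - 643 = 184 deg C

Answer: 184 deg C


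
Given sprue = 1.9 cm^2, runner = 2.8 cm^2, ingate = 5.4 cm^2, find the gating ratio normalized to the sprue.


Sprue:Runner:Ingate = 1 : 2.8/1.9 : 5.4/1.9 = 1:1.47:2.84

Answer: 1:1.47:2.84


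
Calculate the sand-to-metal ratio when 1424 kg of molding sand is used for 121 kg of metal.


Formula: Sand-to-Metal Ratio = W_sand / W_metal
Ratio = 1424 kg / 121 kg = 11.7686


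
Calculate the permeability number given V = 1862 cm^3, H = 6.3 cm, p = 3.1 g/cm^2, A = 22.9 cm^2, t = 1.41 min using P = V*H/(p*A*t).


Formula: Permeability Number P = (V * H) / (p * A * t)
Numerator: V * H = 1862 * 6.3 = 11730.6
Denominator: p * A * t = 3.1 * 22.9 * 1.41 = 100.0959
P = 11730.6 / 100.0959 = 117.1936

117.1936


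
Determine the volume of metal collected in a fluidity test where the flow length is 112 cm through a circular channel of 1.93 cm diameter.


Formula: V = pi * (d/2)^2 * L  (cylinder volume)
Radius = 1.93/2 = 0.965 cm
V = pi * 0.965^2 * 112 = 327.6593 cm^3

Answer: 327.6593 cm^3


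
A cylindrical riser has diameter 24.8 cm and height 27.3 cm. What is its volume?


Formula: V = pi * (D/2)^2 * H  (cylinder volume)
Radius = D/2 = 24.8/2 = 12.4 cm
V = pi * 12.4^2 * 27.3 = 13187.3001 cm^3

13187.3001 cm^3


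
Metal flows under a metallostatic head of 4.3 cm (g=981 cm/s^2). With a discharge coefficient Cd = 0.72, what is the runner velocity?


Formula: v = Cd * sqrt(2 * g * h)  (Torricelli with discharge coefficient)
2*g*h = 2 * 981 * 4.3 = 8436.6 cm^2/s^2
sqrt(8436.6) = 91.85097 cm/s
v = 0.72 * 91.85097 = 66.1327 cm/s


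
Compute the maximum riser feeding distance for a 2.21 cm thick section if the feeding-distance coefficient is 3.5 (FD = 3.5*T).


Formula: FD = 3.5 * T  (riser feeding-distance rule)
FD = 3.5 * 2.21 cm = 7.7350 cm

Final answer: 7.7350 cm


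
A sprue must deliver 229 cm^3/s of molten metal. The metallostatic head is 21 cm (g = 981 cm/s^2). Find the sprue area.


Formula: v = sqrt(2*g*h), A = Q/v
Velocity: v = sqrt(2 * 981 * 21) = sqrt(41202) = 202.9828 cm/s
Sprue area: A = Q / v = 229 / 202.9828 = 1.1282 cm^2


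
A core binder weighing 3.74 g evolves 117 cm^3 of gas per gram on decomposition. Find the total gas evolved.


Formula: V_gas = W_binder * gas_evolution_rate
V = 3.74 g * 117 cm^3/g = 437.5800 cm^3

437.5800 cm^3


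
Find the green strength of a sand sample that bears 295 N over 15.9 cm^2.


Formula: Compressive Strength = Force / Area
Strength = 295 N / 15.9 cm^2 = 18.5535 N/cm^2

18.5535 N/cm^2


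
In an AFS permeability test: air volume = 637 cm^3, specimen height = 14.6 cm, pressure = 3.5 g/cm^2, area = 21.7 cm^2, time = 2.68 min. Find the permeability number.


Formula: Permeability Number P = (V * H) / (p * A * t)
Numerator: V * H = 637 * 14.6 = 9300.2
Denominator: p * A * t = 3.5 * 21.7 * 2.68 = 203.546
P = 9300.2 / 203.546 = 45.6909

45.6909


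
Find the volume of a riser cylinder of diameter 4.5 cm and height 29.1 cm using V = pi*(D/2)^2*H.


Formula: V = pi * (D/2)^2 * H  (cylinder volume)
Radius = D/2 = 4.5/2 = 2.25 cm
V = pi * 2.25^2 * 29.1 = 462.8155 cm^3


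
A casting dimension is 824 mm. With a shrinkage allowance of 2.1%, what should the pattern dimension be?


Formula: L_pattern = L_casting * (1 + shrinkage_rate/100)
Shrinkage factor = 1 + 2.1/100 = 1.021
L_pattern = 824 mm * 1.021 = 841.3040 mm


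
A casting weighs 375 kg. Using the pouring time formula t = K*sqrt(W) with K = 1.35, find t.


Formula: t = K * sqrt(W)
sqrt(W) = sqrt(375) = 19.36492
t = 1.35 * 19.36492 = 26.1426 s

Answer: 26.1426 s


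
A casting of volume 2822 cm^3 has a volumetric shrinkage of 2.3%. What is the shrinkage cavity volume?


Formula: V_shrink = V_casting * shrinkage_pct / 100
V_shrink = 2822 cm^3 * 2.3 / 100 = 64.9060 cm^3

Final answer: 64.9060 cm^3


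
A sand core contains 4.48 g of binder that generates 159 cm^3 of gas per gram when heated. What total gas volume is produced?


Formula: V_gas = W_binder * gas_evolution_rate
V = 4.48 g * 159 cm^3/g = 712.3200 cm^3

Final answer: 712.3200 cm^3


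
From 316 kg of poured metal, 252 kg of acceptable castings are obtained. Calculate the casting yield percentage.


Formula: Casting Yield = (W_good / W_total) * 100
Yield = (252 kg / 316 kg) * 100 = 79.7468%

79.7468%


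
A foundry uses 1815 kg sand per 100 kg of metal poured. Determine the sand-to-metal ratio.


Formula: Sand-to-Metal Ratio = W_sand / W_metal
Ratio = 1815 kg / 100 kg = 18.1500

Final answer: 18.1500


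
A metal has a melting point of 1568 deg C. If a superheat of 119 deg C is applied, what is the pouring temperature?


Formula: T_pour = T_melt + Superheat
T_pour = 1568 + 119 = 1687 deg C

Answer: 1687 deg C


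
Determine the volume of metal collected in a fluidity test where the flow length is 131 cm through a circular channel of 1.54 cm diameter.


Formula: V = pi * (d/2)^2 * L  (cylinder volume)
Radius = 1.54/2 = 0.77 cm
V = pi * 0.77^2 * 131 = 244.0072 cm^3

244.0072 cm^3


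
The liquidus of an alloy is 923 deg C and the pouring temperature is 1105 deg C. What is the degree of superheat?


Formula: Superheat = T_pour - T_melt
Superheat = 1105 - 923 = 182 deg C

182 deg C


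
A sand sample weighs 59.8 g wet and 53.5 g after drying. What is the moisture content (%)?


Formula: MC = (W_wet - W_dry) / W_wet * 100
Water mass = 59.8 - 53.5 = 6.3 g
MC = 6.3 / 59.8 * 100 = 10.5351%


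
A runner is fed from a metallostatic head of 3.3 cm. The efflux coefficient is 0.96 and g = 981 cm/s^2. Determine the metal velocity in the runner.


Formula: v = Cd * sqrt(2 * g * h)  (Torricelli with discharge coefficient)
2*g*h = 2 * 981 * 3.3 = 6474.6 cm^2/s^2
sqrt(6474.6) = 80.46490 cm/s
v = 0.96 * 80.46490 = 77.2463 cm/s

Answer: 77.2463 cm/s


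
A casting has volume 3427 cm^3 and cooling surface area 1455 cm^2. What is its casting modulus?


Formula: Casting Modulus M = V / A
M = 3427 cm^3 / 1455 cm^2 = 2.3553 cm


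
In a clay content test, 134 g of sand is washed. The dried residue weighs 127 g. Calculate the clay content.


Formula: Clay% = (W_total - W_washed) / W_total * 100
Clay mass = 134 - 127 = 7 g
Clay% = 7 / 134 * 100 = 5.2239%

Final answer: 5.2239%


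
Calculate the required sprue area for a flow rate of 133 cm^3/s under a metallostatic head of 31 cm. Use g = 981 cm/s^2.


Formula: v = sqrt(2*g*h), A = Q/v
Velocity: v = sqrt(2 * 981 * 31) = sqrt(60822) = 246.6212 cm/s
Sprue area: A = Q / v = 133 / 246.6212 = 0.5393 cm^2

Final answer: 0.5393 cm^2


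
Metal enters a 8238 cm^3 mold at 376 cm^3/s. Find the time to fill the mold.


Formula: t_fill = V_mold / Q_flow
t = 8238 cm^3 / 376 cm^3/s = 21.9096 s

Answer: 21.9096 s


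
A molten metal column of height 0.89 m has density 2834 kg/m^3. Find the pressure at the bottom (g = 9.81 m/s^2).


Formula: P = rho * g * h
rho * g = 2834 * 9.81 = 27801.54 N/m^3
P = 27801.54 * 0.89 = 24743.3706 Pa

24743.3706 Pa


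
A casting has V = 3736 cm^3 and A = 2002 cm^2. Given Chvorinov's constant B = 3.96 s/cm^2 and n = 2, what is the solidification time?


Formula: t_s = B * (V/A)^n  (Chvorinov's rule, n=2)
Modulus M = V/A = 3736/2002 = 1.866134 cm
M^2 = 1.866134^2 = 3.482456 cm^2
t_s = 3.96 * 3.482456 = 13.7905 s

Answer: 13.7905 s


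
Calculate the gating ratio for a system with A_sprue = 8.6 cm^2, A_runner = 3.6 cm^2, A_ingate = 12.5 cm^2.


Sprue:Runner:Ingate = 1 : 3.6/8.6 : 12.5/8.6 = 1:0.42:1.45

1:0.42:1.45


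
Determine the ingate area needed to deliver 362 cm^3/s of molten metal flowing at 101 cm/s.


Formula: A_ingate = Q / v  (continuity equation)
A = 362 cm^3/s / 101 cm/s = 3.5842 cm^2

Answer: 3.5842 cm^2


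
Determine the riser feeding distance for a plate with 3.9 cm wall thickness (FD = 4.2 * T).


Formula: FD = 4.2 * T  (riser feeding-distance rule)
FD = 4.2 * 3.9 cm = 16.3800 cm


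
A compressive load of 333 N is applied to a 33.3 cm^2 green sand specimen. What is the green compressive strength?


Formula: Compressive Strength = Force / Area
Strength = 333 N / 33.3 cm^2 = 10.0000 N/cm^2


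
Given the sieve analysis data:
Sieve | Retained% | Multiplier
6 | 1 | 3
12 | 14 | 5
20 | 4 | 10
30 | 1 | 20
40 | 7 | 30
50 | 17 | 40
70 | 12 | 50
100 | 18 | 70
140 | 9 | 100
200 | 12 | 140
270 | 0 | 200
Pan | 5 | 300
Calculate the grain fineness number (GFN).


Formula: GFN = sum(pct * multiplier) / sum(pct)
sum(pct * multiplier) = 6963
sum(pct) = 100
GFN = 6963 / 100 = 69.63

Answer: 69.63


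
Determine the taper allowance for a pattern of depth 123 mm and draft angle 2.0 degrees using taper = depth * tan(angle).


Formula: taper = depth * tan(draft_angle)
tan(2.0 deg) = 0.0349208
taper = 123 mm * 0.0349208 = 4.2953 mm

4.2953 mm


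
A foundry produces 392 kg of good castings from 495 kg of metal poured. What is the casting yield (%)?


Formula: Casting Yield = (W_good / W_total) * 100
Yield = (392 kg / 495 kg) * 100 = 79.1919%


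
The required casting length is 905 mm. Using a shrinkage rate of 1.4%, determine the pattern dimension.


Formula: L_pattern = L_casting * (1 + shrinkage_rate/100)
Shrinkage factor = 1 + 1.4/100 = 1.014
L_pattern = 905 mm * 1.014 = 917.6700 mm

Final answer: 917.6700 mm


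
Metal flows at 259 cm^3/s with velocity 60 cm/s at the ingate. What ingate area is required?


Formula: A_ingate = Q / v  (continuity equation)
A = 259 cm^3/s / 60 cm/s = 4.3167 cm^2

4.3167 cm^2


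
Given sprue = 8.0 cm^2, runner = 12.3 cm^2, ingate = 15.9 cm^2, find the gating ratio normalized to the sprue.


Sprue:Runner:Ingate = 1 : 12.3/8.0 : 15.9/8.0 = 1:1.54:1.99

1:1.54:1.99


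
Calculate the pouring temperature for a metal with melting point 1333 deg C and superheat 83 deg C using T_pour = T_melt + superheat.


Formula: T_pour = T_melt + Superheat
T_pour = 1333 + 83 = 1416 deg C

Final answer: 1416 deg C


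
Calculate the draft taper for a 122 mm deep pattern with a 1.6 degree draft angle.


Formula: taper = depth * tan(draft_angle)
tan(1.6 deg) = 0.0279325
taper = 122 mm * 0.0279325 = 3.4078 mm


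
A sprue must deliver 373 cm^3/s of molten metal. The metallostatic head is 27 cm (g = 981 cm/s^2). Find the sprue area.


Formula: v = sqrt(2*g*h), A = Q/v
Velocity: v = sqrt(2 * 981 * 27) = sqrt(52974) = 230.1608 cm/s
Sprue area: A = Q / v = 373 / 230.1608 = 1.6206 cm^2


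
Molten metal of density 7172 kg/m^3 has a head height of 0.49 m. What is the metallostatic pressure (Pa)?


Formula: P = rho * g * h
rho * g = 7172 * 9.81 = 70357.32 N/m^3
P = 70357.32 * 0.49 = 34475.0868 Pa

Final answer: 34475.0868 Pa


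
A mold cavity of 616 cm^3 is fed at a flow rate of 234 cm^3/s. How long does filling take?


Formula: t_fill = V_mold / Q_flow
t = 616 cm^3 / 234 cm^3/s = 2.6325 s

Answer: 2.6325 s


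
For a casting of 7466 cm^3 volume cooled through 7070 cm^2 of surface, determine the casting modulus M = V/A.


Formula: Casting Modulus M = V / A
M = 7466 cm^3 / 7070 cm^2 = 1.0560 cm


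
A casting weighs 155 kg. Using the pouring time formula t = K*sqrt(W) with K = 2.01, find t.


Formula: t = K * sqrt(W)
sqrt(W) = sqrt(155) = 12.44990
t = 2.01 * 12.44990 = 25.0243 s

25.0243 s


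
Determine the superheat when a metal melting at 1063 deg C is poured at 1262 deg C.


Formula: Superheat = T_pour - T_melt
Superheat = 1262 - 1063 = 199 deg C

Answer: 199 deg C


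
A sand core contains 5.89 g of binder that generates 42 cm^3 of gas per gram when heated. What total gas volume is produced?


Formula: V_gas = W_binder * gas_evolution_rate
V = 5.89 g * 42 cm^3/g = 247.3800 cm^3

Answer: 247.3800 cm^3


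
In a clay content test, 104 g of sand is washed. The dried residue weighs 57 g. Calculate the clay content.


Formula: Clay% = (W_total - W_washed) / W_total * 100
Clay mass = 104 - 57 = 47 g
Clay% = 47 / 104 * 100 = 45.1923%

Final answer: 45.1923%


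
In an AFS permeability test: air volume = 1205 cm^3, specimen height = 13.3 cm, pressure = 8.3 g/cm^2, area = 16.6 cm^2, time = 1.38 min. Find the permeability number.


Formula: Permeability Number P = (V * H) / (p * A * t)
Numerator: V * H = 1205 * 13.3 = 16026.5
Denominator: p * A * t = 8.3 * 16.6 * 1.38 = 190.1364
P = 16026.5 / 190.1364 = 84.2895


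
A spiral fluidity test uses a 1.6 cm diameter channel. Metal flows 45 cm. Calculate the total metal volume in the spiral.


Formula: V = pi * (d/2)^2 * L  (cylinder volume)
Radius = 1.6/2 = 0.8 cm
V = pi * 0.8^2 * 45 = 90.4779 cm^3

Answer: 90.4779 cm^3


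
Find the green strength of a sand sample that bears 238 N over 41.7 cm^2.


Formula: Compressive Strength = Force / Area
Strength = 238 N / 41.7 cm^2 = 5.7074 N/cm^2

Final answer: 5.7074 N/cm^2


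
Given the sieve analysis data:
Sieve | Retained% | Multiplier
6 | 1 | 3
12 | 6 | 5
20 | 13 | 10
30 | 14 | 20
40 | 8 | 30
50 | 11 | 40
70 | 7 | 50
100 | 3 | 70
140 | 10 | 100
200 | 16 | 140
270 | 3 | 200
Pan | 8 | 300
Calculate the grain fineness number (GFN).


Formula: GFN = sum(pct * multiplier) / sum(pct)
sum(pct * multiplier) = 7923
sum(pct) = 100
GFN = 7923 / 100 = 79.23

79.23


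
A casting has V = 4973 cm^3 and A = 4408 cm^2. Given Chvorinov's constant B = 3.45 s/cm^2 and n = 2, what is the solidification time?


Formula: t_s = B * (V/A)^n  (Chvorinov's rule, n=2)
Modulus M = V/A = 4973/4408 = 1.128176 cm
M^2 = 1.128176^2 = 1.272781 cm^2
t_s = 3.45 * 1.272781 = 4.3911 s

Answer: 4.3911 s


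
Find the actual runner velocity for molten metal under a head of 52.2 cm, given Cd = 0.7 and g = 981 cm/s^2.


Formula: v = Cd * sqrt(2 * g * h)  (Torricelli with discharge coefficient)
2*g*h = 2 * 981 * 52.2 = 102416.4 cm^2/s^2
sqrt(102416.4) = 320.02562 cm/s
v = 0.7 * 320.02562 = 224.0179 cm/s


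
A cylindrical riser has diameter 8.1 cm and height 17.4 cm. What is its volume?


Formula: V = pi * (D/2)^2 * H  (cylinder volume)
Radius = D/2 = 8.1/2 = 4.05 cm
V = pi * 4.05^2 * 17.4 = 896.6215 cm^3

896.6215 cm^3


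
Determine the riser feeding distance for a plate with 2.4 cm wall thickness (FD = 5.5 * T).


Formula: FD = 5.5 * T  (riser feeding-distance rule)
FD = 5.5 * 2.4 cm = 13.2000 cm

13.2000 cm


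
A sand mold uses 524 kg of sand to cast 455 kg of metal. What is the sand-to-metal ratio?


Formula: Sand-to-Metal Ratio = W_sand / W_metal
Ratio = 524 kg / 455 kg = 1.1516

1.1516


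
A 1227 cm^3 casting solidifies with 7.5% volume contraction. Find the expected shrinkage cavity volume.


Formula: V_shrink = V_casting * shrinkage_pct / 100
V_shrink = 1227 cm^3 * 7.5 / 100 = 92.0250 cm^3

Answer: 92.0250 cm^3


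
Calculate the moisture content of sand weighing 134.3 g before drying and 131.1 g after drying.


Formula: MC = (W_wet - W_dry) / W_wet * 100
Water mass = 134.3 - 131.1 = 3.2 g
MC = 3.2 / 134.3 * 100 = 2.3827%

Answer: 2.3827%


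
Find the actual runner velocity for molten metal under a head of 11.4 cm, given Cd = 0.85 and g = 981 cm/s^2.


Formula: v = Cd * sqrt(2 * g * h)  (Torricelli with discharge coefficient)
2*g*h = 2 * 981 * 11.4 = 22366.8 cm^2/s^2
sqrt(22366.8) = 149.55534 cm/s
v = 0.85 * 149.55534 = 127.1220 cm/s

127.1220 cm/s


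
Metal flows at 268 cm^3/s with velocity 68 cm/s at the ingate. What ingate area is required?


Formula: A_ingate = Q / v  (continuity equation)
A = 268 cm^3/s / 68 cm/s = 3.9412 cm^2

3.9412 cm^2


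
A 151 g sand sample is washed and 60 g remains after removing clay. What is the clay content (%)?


Formula: Clay% = (W_total - W_washed) / W_total * 100
Clay mass = 151 - 60 = 91 g
Clay% = 91 / 151 * 100 = 60.2649%

60.2649%


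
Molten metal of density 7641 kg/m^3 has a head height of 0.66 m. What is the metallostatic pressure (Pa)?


Formula: P = rho * g * h
rho * g = 7641 * 9.81 = 74958.21 N/m^3
P = 74958.21 * 0.66 = 49472.4186 Pa


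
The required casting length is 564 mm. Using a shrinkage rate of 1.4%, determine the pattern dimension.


Formula: L_pattern = L_casting * (1 + shrinkage_rate/100)
Shrinkage factor = 1 + 1.4/100 = 1.014
L_pattern = 564 mm * 1.014 = 571.8960 mm

571.8960 mm


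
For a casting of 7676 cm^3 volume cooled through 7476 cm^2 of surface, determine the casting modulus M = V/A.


Formula: Casting Modulus M = V / A
M = 7676 cm^3 / 7476 cm^2 = 1.0268 cm


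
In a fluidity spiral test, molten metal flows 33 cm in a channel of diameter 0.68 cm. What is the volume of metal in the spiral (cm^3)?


Formula: V = pi * (d/2)^2 * L  (cylinder volume)
Radius = 0.68/2 = 0.34 cm
V = pi * 0.34^2 * 33 = 11.9845 cm^3

11.9845 cm^3


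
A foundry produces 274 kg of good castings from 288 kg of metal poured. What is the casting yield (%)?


Formula: Casting Yield = (W_good / W_total) * 100
Yield = (274 kg / 288 kg) * 100 = 95.1389%

Answer: 95.1389%


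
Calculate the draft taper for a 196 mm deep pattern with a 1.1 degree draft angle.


Formula: taper = depth * tan(draft_angle)
tan(1.1 deg) = 0.0192010
taper = 196 mm * 0.0192010 = 3.7634 mm

3.7634 mm


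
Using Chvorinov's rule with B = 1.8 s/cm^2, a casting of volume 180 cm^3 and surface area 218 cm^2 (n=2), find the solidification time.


Formula: t_s = B * (V/A)^n  (Chvorinov's rule, n=2)
Modulus M = V/A = 180/218 = 0.825688 cm
M^2 = 0.825688^2 = 0.681761 cm^2
t_s = 1.8 * 0.681761 = 1.2272 s


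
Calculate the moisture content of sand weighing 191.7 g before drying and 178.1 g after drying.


Formula: MC = (W_wet - W_dry) / W_wet * 100
Water mass = 191.7 - 178.1 = 13.6 g
MC = 13.6 / 191.7 * 100 = 7.0944%
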